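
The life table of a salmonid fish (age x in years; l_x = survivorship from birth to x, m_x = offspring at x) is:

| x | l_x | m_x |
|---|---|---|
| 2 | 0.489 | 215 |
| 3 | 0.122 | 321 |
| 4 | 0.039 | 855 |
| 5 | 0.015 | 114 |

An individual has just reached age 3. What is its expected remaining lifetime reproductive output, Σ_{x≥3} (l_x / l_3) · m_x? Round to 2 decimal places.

l_3 = 0.122. Conditional survival from age 3 to x is l_x / l_3.
  x=3: (0.122/0.122) × 321 = 321.0000
  x=4: (0.039/0.122) × 855 = 273.3197
  x=5: (0.015/0.122) × 114 = 14.0164
Sum = 321.0000 + 273.3197 + 14.0164 = 608.3361

608.34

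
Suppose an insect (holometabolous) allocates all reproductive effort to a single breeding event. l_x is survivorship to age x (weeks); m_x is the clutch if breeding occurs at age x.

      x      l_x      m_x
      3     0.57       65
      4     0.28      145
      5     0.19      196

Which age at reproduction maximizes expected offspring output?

4

Expected offspring if breeding at age x = l_x × m_x:
  age 3: 0.57 × 65 = 37.050
  age 4: 0.28 × 145 = 40.600
  age 5: 0.19 × 196 = 37.240
Maximum at age 4 (40.600).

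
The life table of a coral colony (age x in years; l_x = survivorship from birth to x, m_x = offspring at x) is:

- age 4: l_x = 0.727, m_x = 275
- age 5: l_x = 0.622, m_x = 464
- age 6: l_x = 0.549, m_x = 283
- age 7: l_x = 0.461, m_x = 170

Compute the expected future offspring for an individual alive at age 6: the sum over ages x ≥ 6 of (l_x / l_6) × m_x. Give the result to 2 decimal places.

425.75

l_6 = 0.549. Conditional survival from age 6 to x is l_x / l_6.
  x=6: (0.549/0.549) × 283 = 283.0000
  x=7: (0.461/0.549) × 170 = 142.7505
Sum = 283.0000 + 142.7505 = 425.7505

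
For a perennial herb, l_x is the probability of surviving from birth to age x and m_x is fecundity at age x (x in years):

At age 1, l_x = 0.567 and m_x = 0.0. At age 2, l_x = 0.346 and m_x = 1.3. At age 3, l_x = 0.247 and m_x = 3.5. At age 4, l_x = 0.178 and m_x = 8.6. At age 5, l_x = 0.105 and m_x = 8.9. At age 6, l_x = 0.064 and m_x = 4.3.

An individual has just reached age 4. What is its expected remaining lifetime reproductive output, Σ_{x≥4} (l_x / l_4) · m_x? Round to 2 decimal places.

15.40

l_4 = 0.178. Conditional survival from age 4 to x is l_x / l_4.
  x=4: (0.178/0.178) × 8.6 = 8.6000
  x=5: (0.105/0.178) × 8.9 = 5.2500
  x=6: (0.064/0.178) × 4.3 = 1.5461
Sum = 8.6000 + 5.2500 + 1.5461 = 15.3961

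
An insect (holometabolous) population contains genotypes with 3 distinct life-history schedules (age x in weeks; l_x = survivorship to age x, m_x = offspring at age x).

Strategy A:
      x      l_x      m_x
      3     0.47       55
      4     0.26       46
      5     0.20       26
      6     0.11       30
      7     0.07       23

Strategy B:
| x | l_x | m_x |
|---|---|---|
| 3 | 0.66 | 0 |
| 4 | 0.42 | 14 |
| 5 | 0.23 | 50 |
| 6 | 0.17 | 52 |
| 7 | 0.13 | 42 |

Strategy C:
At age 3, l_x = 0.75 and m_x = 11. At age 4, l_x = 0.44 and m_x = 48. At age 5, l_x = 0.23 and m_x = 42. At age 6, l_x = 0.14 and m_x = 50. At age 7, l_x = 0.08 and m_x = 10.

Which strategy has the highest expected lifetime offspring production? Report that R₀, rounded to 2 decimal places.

Strategy A: R₀ = 0.47×55 + 0.26×46 + 0.20×26 + 0.11×30 + 0.07×23 = 47.9200
Strategy B: R₀ = 0.66×0 + 0.42×14 + 0.23×50 + 0.17×52 + 0.13×42 = 31.6800
Strategy C: R₀ = 0.75×11 + 0.44×48 + 0.23×42 + 0.14×50 + 0.08×10 = 46.8300
Highest R₀: strategy A with 47.9200.

47.92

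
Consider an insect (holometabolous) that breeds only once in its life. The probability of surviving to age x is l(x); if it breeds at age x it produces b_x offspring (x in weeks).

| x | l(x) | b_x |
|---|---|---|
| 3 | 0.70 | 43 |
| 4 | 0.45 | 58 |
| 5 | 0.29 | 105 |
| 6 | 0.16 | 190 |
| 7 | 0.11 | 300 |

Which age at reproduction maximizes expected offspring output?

7

Expected offspring if breeding at age x = l(x) × b_x:
  age 3: 0.70 × 43 = 30.100
  age 4: 0.45 × 58 = 26.100
  age 5: 0.29 × 105 = 30.450
  age 6: 0.16 × 190 = 30.400
  age 7: 0.11 × 300 = 33.000
Maximum at age 7 (33.000).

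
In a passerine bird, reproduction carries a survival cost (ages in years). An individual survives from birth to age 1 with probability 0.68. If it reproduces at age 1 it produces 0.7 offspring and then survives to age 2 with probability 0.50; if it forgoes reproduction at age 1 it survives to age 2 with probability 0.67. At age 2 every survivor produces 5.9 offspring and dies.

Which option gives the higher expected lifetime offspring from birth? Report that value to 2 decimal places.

breed at age 1: R₀ = 0.68 × (0.7 + 0.50 × 5.9) = 0.68 × 3.6500 = 2.4820
delay to age 2: R₀ = 0.68 × (0.67 × 5.9) = 0.68 × 3.9530 = 2.6880
Higher: delay to age 2 (2.6880).

2.69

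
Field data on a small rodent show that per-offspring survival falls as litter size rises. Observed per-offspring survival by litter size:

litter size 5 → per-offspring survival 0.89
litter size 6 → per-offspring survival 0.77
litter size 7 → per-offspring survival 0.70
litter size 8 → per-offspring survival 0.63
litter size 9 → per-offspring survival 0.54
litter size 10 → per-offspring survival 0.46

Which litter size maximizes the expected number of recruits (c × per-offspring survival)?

8

Expected recruits = c × s(c):
  c=5: 5 × 0.89 = 4.450
  c=6: 6 × 0.77 = 4.620
  c=7: 7 × 0.70 = 4.900
  c=8: 8 × 0.63 = 5.040
  c=9: 9 × 0.54 = 4.860
  c=10: 10 × 0.46 = 4.600
Maximum at c = 8 (5.040 recruits).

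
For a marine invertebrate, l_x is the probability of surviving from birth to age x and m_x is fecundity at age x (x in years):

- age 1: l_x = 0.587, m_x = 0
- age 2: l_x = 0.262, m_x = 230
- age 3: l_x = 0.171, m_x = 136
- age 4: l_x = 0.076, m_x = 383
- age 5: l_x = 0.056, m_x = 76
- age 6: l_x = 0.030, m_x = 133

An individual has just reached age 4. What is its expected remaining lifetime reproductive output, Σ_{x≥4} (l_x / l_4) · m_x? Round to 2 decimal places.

491.50

l_4 = 0.076. Conditional survival from age 4 to x is l_x / l_4.
  x=4: (0.076/0.076) × 383 = 383.0000
  x=5: (0.056/0.076) × 76 = 56.0000
  x=6: (0.030/0.076) × 133 = 52.5000
Sum = 383.0000 + 56.0000 + 52.5000 = 491.5000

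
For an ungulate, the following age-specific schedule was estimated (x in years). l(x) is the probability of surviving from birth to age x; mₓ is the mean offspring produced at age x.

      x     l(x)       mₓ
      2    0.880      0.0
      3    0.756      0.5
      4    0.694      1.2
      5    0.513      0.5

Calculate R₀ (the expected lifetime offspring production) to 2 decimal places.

1.47

R₀ = Σ l(x) mₓ:
  age 2: 0.880 × 0.0 = 0.0000
  age 3: 0.756 × 0.5 = 0.3780
  age 4: 0.694 × 1.2 = 0.8328
  age 5: 0.513 × 0.5 = 0.2565
R₀ = 0.0000 + 0.3780 + 0.8328 + 0.2565 = 1.4673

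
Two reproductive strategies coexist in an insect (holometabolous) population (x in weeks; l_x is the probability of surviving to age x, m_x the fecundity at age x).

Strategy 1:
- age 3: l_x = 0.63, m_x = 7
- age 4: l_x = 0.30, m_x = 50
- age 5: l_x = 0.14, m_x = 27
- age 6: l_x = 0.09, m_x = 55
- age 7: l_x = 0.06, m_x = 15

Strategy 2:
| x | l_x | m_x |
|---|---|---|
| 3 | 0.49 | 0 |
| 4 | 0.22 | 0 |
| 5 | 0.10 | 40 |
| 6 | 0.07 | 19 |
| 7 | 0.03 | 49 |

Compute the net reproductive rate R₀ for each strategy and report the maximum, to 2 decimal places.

Strategy 1: R₀ = 0.63×7 + 0.30×50 + 0.14×27 + 0.09×55 + 0.06×15 = 29.0400
Strategy 2: R₀ = 0.49×0 + 0.22×0 + 0.10×40 + 0.07×19 + 0.03×49 = 6.8000
Highest R₀: strategy 1 with 29.0400.

29.04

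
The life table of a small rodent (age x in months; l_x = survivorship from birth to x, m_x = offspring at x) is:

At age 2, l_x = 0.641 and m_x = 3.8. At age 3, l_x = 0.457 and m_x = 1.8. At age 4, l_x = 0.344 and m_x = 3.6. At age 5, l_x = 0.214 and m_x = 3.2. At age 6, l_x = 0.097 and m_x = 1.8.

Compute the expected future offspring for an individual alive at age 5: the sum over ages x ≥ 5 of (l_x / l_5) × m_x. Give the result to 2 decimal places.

4.02

l_5 = 0.214. Conditional survival from age 5 to x is l_x / l_5.
  x=5: (0.214/0.214) × 3.2 = 3.2000
  x=6: (0.097/0.214) × 1.8 = 0.8159
Sum = 3.2000 + 0.8159 = 4.0159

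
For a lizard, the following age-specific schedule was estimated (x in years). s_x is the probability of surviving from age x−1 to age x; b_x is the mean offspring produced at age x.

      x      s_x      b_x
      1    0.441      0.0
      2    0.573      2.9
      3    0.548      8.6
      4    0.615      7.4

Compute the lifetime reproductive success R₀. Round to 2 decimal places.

Survivorship from birth: l_x = s_1·s_2·…·s_x.
  l_1 = 0.44100
  l_2 = 0.25269
  l_3 = 0.13848
  l_4 = 0.08516
R₀ = Σ l_x b_x:
  age 1: 0.44100 × 0.0 = 0.0000
  age 2: 0.25269 × 2.9 = 0.7328
  age 3: 0.13848 × 8.6 = 1.1909
  age 4: 0.08516 × 7.4 = 0.6302
R₀ = 0.0000 + 0.7328 + 1.1909 + 0.6302 = 2.5539

2.55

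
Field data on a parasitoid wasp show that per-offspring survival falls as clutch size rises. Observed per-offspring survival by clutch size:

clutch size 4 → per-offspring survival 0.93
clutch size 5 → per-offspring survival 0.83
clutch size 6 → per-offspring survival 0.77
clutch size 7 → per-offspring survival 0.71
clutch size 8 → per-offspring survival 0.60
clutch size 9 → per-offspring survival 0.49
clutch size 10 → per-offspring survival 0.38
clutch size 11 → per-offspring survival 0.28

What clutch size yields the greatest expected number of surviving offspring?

7

Expected surviving offspring = c × s(c):
  c=4: 4 × 0.93 = 3.720
  c=5: 5 × 0.83 = 4.150
  c=6: 6 × 0.77 = 4.620
  c=7: 7 × 0.71 = 4.970
  c=8: 8 × 0.60 = 4.800
  c=9: 9 × 0.49 = 4.410
  c=10: 10 × 0.38 = 3.800
  c=11: 11 × 0.28 = 3.080
Maximum at c = 7 (4.970 surviving offspring).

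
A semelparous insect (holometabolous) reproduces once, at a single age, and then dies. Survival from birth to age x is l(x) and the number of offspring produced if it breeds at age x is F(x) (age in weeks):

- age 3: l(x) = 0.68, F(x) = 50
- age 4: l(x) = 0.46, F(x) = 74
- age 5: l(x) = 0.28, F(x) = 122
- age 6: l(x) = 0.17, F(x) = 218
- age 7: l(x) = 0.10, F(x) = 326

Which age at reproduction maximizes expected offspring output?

6

Expected offspring if breeding at age x = l(x) × F(x):
  age 3: 0.68 × 50 = 34.000
  age 4: 0.46 × 74 = 34.040
  age 5: 0.28 × 122 = 34.160
  age 6: 0.17 × 218 = 37.060
  age 7: 0.10 × 326 = 32.600
Maximum at age 6 (37.060).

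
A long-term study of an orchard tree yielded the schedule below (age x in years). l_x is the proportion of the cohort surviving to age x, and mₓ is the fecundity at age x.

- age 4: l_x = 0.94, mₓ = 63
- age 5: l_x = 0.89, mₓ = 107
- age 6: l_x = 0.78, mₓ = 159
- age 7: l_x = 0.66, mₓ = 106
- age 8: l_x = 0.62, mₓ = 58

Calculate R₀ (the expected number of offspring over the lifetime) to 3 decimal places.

384.390

R₀ = Σ l_x mₓ:
  age 4: 0.94 × 63 = 59.2200
  age 5: 0.89 × 107 = 95.2300
  age 6: 0.78 × 159 = 124.0200
  age 7: 0.66 × 106 = 69.9600
  age 8: 0.62 × 58 = 35.9600
R₀ = 59.2200 + 95.2300 + 124.0200 + 69.9600 + 35.9600 = 384.3900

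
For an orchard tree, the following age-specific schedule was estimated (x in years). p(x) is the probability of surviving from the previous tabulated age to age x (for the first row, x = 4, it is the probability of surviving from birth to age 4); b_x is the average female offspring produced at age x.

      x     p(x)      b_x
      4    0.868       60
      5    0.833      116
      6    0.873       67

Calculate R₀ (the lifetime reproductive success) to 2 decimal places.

178.24

Survivorship from birth: l_x = p_4·p_5·…·p_x.
  l_4 = 0.86800
  l_5 = 0.72304
  l_6 = 0.63122
R₀ = Σ l_x b_x:
  age 4: 0.86800 × 60 = 52.0800
  age 5: 0.72304 × 116 = 83.8726
  age 6: 0.63122 × 67 = 42.2917
R₀ = 52.0800 + 83.8726 + 42.2917 = 178.2444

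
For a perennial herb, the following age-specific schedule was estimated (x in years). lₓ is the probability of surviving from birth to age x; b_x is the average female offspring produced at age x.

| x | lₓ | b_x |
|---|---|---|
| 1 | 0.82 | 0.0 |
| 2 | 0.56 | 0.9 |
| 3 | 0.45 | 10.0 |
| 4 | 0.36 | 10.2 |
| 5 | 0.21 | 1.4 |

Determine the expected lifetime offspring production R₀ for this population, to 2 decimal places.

R₀ = Σ lₓ b_x:
  age 1: 0.82 × 0.0 = 0.0000
  age 2: 0.56 × 0.9 = 0.5040
  age 3: 0.45 × 10.0 = 4.5000
  age 4: 0.36 × 10.2 = 3.6720
  age 5: 0.21 × 1.4 = 0.2940
R₀ = 0.0000 + 0.5040 + 4.5000 + 3.6720 + 0.2940 = 8.9700

8.97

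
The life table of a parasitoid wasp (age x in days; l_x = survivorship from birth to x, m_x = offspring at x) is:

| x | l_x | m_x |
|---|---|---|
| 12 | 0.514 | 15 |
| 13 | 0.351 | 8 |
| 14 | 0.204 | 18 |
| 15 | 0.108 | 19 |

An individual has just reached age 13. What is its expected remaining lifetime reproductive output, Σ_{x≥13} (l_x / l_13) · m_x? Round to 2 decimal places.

l_13 = 0.351. Conditional survival from age 13 to x is l_x / l_13.
  x=13: (0.351/0.351) × 8 = 8.0000
  x=14: (0.204/0.351) × 18 = 10.4615
  x=15: (0.108/0.351) × 19 = 5.8462
Sum = 8.0000 + 10.4615 + 5.8462 = 24.3077

24.31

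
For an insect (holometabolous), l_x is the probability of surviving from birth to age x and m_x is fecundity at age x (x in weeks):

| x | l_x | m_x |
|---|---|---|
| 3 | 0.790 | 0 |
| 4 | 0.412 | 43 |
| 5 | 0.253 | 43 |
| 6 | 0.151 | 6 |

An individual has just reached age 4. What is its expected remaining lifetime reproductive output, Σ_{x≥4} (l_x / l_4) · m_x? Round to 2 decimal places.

71.60

l_4 = 0.412. Conditional survival from age 4 to x is l_x / l_4.
  x=4: (0.412/0.412) × 43 = 43.0000
  x=5: (0.253/0.412) × 43 = 26.4053
  x=6: (0.151/0.412) × 6 = 2.1990
Sum = 43.0000 + 26.4053 + 2.1990 = 71.6044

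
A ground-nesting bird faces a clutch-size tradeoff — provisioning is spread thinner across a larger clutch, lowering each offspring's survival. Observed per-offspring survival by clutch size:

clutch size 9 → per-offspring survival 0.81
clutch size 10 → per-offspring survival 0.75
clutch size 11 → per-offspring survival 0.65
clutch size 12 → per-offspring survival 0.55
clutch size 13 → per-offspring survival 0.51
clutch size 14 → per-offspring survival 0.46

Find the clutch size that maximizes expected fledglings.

Expected fledglings = c × s(c):
  c=9: 9 × 0.81 = 7.290
  c=10: 10 × 0.75 = 7.500
  c=11: 11 × 0.65 = 7.150
  c=12: 12 × 0.55 = 6.600
  c=13: 13 × 0.51 = 6.630
  c=14: 14 × 0.46 = 6.440
Maximum at c = 10 (7.500 fledglings).

10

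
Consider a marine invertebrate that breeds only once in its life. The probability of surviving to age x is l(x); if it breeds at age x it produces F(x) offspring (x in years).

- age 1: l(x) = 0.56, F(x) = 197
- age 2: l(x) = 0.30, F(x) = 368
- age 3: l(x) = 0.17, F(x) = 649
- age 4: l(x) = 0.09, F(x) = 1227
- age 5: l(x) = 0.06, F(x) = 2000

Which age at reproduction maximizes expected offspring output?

5

Expected offspring if breeding at age x = l(x) × F(x):
  age 1: 0.56 × 197 = 110.320
  age 2: 0.30 × 368 = 110.400
  age 3: 0.17 × 649 = 110.330
  age 4: 0.09 × 1227 = 110.430
  age 5: 0.06 × 2000 = 120.000
Maximum at age 5 (120.000).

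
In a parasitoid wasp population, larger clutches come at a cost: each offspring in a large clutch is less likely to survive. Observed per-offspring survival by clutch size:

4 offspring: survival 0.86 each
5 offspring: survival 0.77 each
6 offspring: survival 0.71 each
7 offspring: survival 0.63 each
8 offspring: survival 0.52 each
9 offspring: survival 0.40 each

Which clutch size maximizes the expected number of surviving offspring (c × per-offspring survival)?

7

Expected surviving offspring = c × s(c):
  c=4: 4 × 0.86 = 3.440
  c=5: 5 × 0.77 = 3.850
  c=6: 6 × 0.71 = 4.260
  c=7: 7 × 0.63 = 4.410
  c=8: 8 × 0.52 = 4.160
  c=9: 9 × 0.40 = 3.600
Maximum at c = 7 (4.410 surviving offspring).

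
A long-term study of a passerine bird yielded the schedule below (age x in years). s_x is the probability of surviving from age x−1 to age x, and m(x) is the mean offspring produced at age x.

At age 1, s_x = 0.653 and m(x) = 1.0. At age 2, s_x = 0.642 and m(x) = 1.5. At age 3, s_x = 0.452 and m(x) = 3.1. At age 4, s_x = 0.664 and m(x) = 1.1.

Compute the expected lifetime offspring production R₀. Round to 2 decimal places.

Survivorship from birth: l_x = s_1·s_2·…·s_x.
  l_1 = 0.65300
  l_2 = 0.41923
  l_3 = 0.18949
  l_4 = 0.12582
R₀ = Σ l_x m(x):
  age 1: 0.65300 × 1.0 = 0.6530
  age 2: 0.41923 × 1.5 = 0.6288
  age 3: 0.18949 × 3.1 = 0.5874
  age 4: 0.12582 × 1.1 = 0.1384
R₀ = 0.6530 + 0.6288 + 0.5874 + 0.1384 = 2.0077

2.01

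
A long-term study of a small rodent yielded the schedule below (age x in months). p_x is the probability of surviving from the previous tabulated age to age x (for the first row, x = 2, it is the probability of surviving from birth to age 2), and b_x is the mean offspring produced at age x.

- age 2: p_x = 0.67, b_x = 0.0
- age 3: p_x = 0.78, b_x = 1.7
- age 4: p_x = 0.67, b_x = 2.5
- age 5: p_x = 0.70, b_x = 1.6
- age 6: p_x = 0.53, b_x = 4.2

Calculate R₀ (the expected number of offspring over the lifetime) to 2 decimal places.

Survivorship from birth: l_x = p_2·p_3·…·p_x.
  l_2 = 0.67000
  l_3 = 0.52260
  l_4 = 0.35014
  l_5 = 0.24510
  l_6 = 0.12990
R₀ = Σ l_x b_x:
  age 2: 0.67000 × 0.0 = 0.0000
  age 3: 0.52260 × 1.7 = 0.8884
  age 4: 0.35014 × 2.5 = 0.8754
  age 5: 0.24510 × 1.6 = 0.3922
  age 6: 0.12990 × 4.2 = 0.5456
R₀ = 0.0000 + 0.8884 + 0.8754 + 0.3922 + 0.5456 = 2.7015

2.70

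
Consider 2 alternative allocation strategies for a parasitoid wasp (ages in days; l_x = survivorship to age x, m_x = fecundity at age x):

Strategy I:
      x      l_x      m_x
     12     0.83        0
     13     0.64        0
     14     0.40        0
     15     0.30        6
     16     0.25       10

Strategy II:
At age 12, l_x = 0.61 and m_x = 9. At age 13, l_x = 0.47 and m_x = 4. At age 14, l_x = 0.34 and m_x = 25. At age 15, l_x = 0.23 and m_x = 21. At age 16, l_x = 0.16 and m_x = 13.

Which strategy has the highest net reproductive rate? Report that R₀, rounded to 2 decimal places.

Strategy I: R₀ = 0.83×0 + 0.64×0 + 0.40×0 + 0.30×6 + 0.25×10 = 4.3000
Strategy II: R₀ = 0.61×9 + 0.47×4 + 0.34×25 + 0.23×21 + 0.16×13 = 22.7800
Highest R₀: strategy II with 22.7800.

22.78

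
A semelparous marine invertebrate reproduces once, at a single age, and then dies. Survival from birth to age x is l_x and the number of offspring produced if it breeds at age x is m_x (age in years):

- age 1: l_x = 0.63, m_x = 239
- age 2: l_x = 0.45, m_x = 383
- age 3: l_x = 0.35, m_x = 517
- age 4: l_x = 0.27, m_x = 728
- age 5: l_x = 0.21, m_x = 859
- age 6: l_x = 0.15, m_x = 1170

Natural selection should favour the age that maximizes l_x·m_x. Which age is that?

Expected offspring if breeding at age x = l_x × m_x:
  age 1: 0.63 × 239 = 150.570
  age 2: 0.45 × 383 = 172.350
  age 3: 0.35 × 517 = 180.950
  age 4: 0.27 × 728 = 196.560
  age 5: 0.21 × 859 = 180.390
  age 6: 0.15 × 1170 = 175.500
Maximum at age 4 (196.560).

4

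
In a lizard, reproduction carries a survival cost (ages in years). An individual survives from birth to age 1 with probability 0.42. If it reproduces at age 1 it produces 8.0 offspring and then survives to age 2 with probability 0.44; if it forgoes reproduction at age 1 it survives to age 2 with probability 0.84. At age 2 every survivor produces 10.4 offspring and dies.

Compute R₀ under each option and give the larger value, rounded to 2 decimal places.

5.28

breed at age 1: R₀ = 0.42 × (8.0 + 0.44 × 10.4) = 0.42 × 12.5760 = 5.2819
delay to age 2: R₀ = 0.42 × (0.84 × 10.4) = 0.42 × 8.7360 = 3.6691
Higher: breed at age 1 (5.2819).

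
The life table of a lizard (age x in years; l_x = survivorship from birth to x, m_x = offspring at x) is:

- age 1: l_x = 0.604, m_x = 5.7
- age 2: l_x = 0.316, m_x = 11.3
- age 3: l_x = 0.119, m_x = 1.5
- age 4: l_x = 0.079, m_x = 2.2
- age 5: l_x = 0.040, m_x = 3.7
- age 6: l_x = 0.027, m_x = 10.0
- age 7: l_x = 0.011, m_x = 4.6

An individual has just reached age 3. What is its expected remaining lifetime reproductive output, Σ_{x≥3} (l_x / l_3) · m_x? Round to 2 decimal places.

6.90

l_3 = 0.119. Conditional survival from age 3 to x is l_x / l_3.
  x=3: (0.119/0.119) × 1.5 = 1.5000
  x=4: (0.079/0.119) × 2.2 = 1.4605
  x=5: (0.040/0.119) × 3.7 = 1.2437
  x=6: (0.027/0.119) × 10.0 = 2.2689
  x=7: (0.011/0.119) × 4.6 = 0.4252
Sum = 1.5000 + 1.4605 + 1.2437 + 2.2689 + 0.4252 = 6.8983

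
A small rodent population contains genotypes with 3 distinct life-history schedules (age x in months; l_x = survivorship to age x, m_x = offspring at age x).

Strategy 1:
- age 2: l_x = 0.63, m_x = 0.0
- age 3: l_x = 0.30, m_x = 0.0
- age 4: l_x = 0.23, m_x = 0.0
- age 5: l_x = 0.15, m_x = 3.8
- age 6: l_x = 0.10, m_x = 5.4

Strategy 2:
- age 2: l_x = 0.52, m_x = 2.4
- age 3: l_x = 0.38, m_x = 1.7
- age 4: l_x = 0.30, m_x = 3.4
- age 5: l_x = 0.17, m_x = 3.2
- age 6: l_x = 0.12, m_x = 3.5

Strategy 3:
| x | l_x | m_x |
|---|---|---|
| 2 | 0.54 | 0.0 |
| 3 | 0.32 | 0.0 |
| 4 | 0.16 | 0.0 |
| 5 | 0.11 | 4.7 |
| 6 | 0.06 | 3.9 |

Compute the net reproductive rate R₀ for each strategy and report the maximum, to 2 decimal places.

3.88

Strategy 1: R₀ = 0.63×0.0 + 0.30×0.0 + 0.23×0.0 + 0.15×3.8 + 0.10×5.4 = 1.1100
Strategy 2: R₀ = 0.52×2.4 + 0.38×1.7 + 0.30×3.4 + 0.17×3.2 + 0.12×3.5 = 3.8780
Strategy 3: R₀ = 0.54×0.0 + 0.32×0.0 + 0.16×0.0 + 0.11×4.7 + 0.06×3.9 = 0.7510
Highest R₀: strategy 2 with 3.8780.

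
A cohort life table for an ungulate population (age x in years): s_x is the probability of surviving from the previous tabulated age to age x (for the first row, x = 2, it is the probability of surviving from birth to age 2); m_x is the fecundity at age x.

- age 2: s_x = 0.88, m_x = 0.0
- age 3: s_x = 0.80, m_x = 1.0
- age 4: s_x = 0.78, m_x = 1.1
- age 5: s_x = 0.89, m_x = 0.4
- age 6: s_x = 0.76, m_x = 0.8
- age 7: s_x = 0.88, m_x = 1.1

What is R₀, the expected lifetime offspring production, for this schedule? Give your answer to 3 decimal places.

2.160

Survivorship from birth: l_x = s_2·s_3·…·s_x.
  l_2 = 0.88000
  l_3 = 0.70400
  l_4 = 0.54912
  l_5 = 0.48872
  l_6 = 0.37142
  l_7 = 0.32685
R₀ = Σ l_x m_x:
  age 2: 0.88000 × 0.0 = 0.0000
  age 3: 0.70400 × 1.0 = 0.7040
  age 4: 0.54912 × 1.1 = 0.6040
  age 5: 0.48872 × 0.4 = 0.1955
  age 6: 0.37142 × 0.8 = 0.2971
  age 7: 0.32685 × 1.1 = 0.3595
R₀ = 0.0000 + 0.7040 + 0.6040 + 0.1955 + 0.2971 + 0.3595 = 2.1602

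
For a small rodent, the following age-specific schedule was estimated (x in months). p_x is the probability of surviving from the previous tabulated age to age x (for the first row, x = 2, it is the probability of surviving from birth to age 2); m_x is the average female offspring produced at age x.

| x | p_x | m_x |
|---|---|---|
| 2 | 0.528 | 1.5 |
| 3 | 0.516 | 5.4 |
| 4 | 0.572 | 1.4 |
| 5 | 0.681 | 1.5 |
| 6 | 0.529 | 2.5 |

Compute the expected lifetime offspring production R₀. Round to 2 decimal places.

Survivorship from birth: l_x = p_2·p_3·…·p_x.
  l_2 = 0.52800
  l_3 = 0.27245
  l_4 = 0.15584
  l_5 = 0.10613
  l_6 = 0.05614
R₀ = Σ l_x m_x:
  age 2: 0.52800 × 1.5 = 0.7920
  age 3: 0.27245 × 5.4 = 1.4712
  age 4: 0.15584 × 1.4 = 0.2182
  age 5: 0.10613 × 1.5 = 0.1592
  age 6: 0.05614 × 2.5 = 0.1404
R₀ = 0.7920 + 1.4712 + 0.2182 + 0.1592 + 0.1404 = 2.7810

2.78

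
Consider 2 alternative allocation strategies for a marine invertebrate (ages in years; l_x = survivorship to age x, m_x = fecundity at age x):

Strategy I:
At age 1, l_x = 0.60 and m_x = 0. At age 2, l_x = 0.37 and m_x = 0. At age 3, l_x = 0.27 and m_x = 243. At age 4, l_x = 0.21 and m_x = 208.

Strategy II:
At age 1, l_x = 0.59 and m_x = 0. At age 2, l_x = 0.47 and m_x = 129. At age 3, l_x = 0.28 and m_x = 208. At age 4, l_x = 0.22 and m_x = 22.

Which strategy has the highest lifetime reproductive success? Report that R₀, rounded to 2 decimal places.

Strategy I: R₀ = 0.60×0 + 0.37×0 + 0.27×243 + 0.21×208 = 109.2900
Strategy II: R₀ = 0.59×0 + 0.47×129 + 0.28×208 + 0.22×22 = 123.7100
Highest R₀: strategy II with 123.7100.

123.71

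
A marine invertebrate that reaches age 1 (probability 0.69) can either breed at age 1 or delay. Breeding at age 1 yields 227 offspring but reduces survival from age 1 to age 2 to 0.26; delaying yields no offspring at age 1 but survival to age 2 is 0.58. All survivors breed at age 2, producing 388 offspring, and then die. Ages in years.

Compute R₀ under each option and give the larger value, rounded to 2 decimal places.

breed at age 1: R₀ = 0.69 × (227 + 0.26 × 388) = 0.69 × 327.8800 = 226.2372
delay to age 2: R₀ = 0.69 × (0.58 × 388) = 0.69 × 225.0400 = 155.2776
Higher: breed at age 1 (226.2372).

226.24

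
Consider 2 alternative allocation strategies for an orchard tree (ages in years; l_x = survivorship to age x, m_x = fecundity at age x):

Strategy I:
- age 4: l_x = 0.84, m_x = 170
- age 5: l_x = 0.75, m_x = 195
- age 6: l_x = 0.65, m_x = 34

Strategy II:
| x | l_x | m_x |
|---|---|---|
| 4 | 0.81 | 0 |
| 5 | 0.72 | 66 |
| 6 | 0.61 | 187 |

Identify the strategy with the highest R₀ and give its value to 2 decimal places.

Strategy I: R₀ = 0.84×170 + 0.75×195 + 0.65×34 = 311.1500
Strategy II: R₀ = 0.81×0 + 0.72×66 + 0.61×187 = 161.5900
Highest R₀: strategy I with 311.1500.

311.15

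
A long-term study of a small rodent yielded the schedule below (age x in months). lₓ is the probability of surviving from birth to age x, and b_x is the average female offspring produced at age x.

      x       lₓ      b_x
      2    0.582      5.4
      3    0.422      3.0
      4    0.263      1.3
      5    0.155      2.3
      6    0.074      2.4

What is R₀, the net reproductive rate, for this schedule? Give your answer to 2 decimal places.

R₀ = Σ lₓ b_x:
  age 2: 0.582 × 5.4 = 3.1428
  age 3: 0.422 × 3.0 = 1.2660
  age 4: 0.263 × 1.3 = 0.3419
  age 5: 0.155 × 2.3 = 0.3565
  age 6: 0.074 × 2.4 = 0.1776
R₀ = 3.1428 + 1.2660 + 0.3419 + 0.3565 + 0.1776 = 5.2848

5.28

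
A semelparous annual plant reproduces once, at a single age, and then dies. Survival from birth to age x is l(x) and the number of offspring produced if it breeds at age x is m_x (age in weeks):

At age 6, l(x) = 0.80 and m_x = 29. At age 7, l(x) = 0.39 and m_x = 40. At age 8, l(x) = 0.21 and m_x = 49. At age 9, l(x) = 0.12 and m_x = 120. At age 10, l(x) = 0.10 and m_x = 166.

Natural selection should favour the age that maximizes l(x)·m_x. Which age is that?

Expected offspring if breeding at age x = l(x) × m_x:
  age 6: 0.80 × 29 = 23.200
  age 7: 0.39 × 40 = 15.600
  age 8: 0.21 × 49 = 10.290
  age 9: 0.12 × 120 = 14.400
  age 10: 0.10 × 166 = 16.600
Maximum at age 6 (23.200).

6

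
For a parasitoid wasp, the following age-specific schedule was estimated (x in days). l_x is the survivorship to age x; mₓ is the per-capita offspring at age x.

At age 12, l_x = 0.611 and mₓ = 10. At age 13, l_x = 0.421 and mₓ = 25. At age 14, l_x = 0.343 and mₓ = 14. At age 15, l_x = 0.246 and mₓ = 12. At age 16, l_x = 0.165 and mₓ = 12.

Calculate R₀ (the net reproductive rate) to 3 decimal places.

26.369

R₀ = Σ l_x mₓ:
  age 12: 0.611 × 10 = 6.1100
  age 13: 0.421 × 25 = 10.5250
  age 14: 0.343 × 14 = 4.8020
  age 15: 0.246 × 12 = 2.9520
  age 16: 0.165 × 12 = 1.9800
R₀ = 6.1100 + 10.5250 + 4.8020 + 2.9520 + 1.9800 = 26.3690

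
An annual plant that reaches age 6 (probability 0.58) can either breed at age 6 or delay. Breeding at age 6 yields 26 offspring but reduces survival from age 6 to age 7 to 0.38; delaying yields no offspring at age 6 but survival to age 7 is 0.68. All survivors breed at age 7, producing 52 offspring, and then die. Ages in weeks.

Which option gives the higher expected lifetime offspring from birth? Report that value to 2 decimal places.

26.54

breed at age 6: R₀ = 0.58 × (26 + 0.38 × 52) = 0.58 × 45.7600 = 26.5408
delay to age 7: R₀ = 0.58 × (0.68 × 52) = 0.58 × 35.3600 = 20.5088
Higher: breed at age 6 (26.5408).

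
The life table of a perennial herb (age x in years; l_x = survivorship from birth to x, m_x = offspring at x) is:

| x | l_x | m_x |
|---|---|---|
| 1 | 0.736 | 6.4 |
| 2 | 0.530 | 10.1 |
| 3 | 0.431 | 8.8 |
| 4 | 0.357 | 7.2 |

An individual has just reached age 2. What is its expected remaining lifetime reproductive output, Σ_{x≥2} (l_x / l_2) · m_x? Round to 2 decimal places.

l_2 = 0.530. Conditional survival from age 2 to x is l_x / l_2.
  x=2: (0.530/0.530) × 10.1 = 10.1000
  x=3: (0.431/0.530) × 8.8 = 7.1562
  x=4: (0.357/0.530) × 7.2 = 4.8498
Sum = 10.1000 + 7.1562 + 4.8498 = 22.1060

22.11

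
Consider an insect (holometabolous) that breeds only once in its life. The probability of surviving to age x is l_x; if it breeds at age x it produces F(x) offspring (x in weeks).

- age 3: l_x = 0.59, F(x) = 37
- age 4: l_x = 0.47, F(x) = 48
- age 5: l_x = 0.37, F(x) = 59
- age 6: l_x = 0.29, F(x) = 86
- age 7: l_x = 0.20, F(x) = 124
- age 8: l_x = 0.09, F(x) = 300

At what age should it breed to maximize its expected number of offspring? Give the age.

Expected offspring if breeding at age x = l_x × F(x):
  age 3: 0.59 × 37 = 21.830
  age 4: 0.47 × 48 = 22.560
  age 5: 0.37 × 59 = 21.830
  age 6: 0.29 × 86 = 24.940
  age 7: 0.20 × 124 = 24.800
  age 8: 0.09 × 300 = 27.000
Maximum at age 8 (27.000).

8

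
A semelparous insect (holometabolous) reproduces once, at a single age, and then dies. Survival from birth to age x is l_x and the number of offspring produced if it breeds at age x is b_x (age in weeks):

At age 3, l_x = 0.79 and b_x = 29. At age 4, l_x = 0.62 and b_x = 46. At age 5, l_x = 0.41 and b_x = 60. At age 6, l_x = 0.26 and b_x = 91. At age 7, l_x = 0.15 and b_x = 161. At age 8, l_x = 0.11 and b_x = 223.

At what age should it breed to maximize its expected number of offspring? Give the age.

4

Expected offspring if breeding at age x = l_x × b_x:
  age 3: 0.79 × 29 = 22.910
  age 4: 0.62 × 46 = 28.520
  age 5: 0.41 × 60 = 24.600
  age 6: 0.26 × 91 = 23.660
  age 7: 0.15 × 161 = 24.150
  age 8: 0.11 × 223 = 24.530
Maximum at age 4 (28.520).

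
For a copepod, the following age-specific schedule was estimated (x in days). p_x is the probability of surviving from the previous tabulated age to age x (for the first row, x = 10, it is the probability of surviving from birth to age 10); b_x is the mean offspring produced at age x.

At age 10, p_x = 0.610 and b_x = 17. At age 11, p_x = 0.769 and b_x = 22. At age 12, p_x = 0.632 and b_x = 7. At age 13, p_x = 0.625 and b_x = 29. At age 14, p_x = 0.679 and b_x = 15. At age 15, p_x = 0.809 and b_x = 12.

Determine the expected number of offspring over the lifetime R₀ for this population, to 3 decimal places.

Survivorship from birth: l_x = p_10·p_11·…·p_x.
  l_10 = 0.61000
  l_11 = 0.46909
  l_12 = 0.29646
  l_13 = 0.18529
  l_14 = 0.12581
  l_15 = 0.10178
R₀ = Σ l_x b_x:
  age 10: 0.61000 × 17 = 10.3700
  age 11: 0.46909 × 22 = 10.3200
  age 12: 0.29646 × 7 = 2.0752
  age 13: 0.18529 × 29 = 5.3734
  age 14: 0.12581 × 15 = 1.8872
  age 15: 0.10178 × 12 = 1.2214
R₀ = 10.3700 + 10.3200 + 2.0752 + 5.3734 + 1.8872 + 1.2214 = 31.2471

31.247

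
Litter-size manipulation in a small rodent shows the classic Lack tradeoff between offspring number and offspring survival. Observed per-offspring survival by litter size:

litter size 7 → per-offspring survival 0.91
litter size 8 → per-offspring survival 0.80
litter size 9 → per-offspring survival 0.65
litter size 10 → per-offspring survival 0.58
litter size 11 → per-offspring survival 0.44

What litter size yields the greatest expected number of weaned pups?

Expected weaned pups = c × s(c):
  c=7: 7 × 0.91 = 6.370
  c=8: 8 × 0.80 = 6.400
  c=9: 9 × 0.65 = 5.850
  c=10: 10 × 0.58 = 5.800
  c=11: 11 × 0.44 = 4.840
Maximum at c = 8 (6.400 weaned pups).

8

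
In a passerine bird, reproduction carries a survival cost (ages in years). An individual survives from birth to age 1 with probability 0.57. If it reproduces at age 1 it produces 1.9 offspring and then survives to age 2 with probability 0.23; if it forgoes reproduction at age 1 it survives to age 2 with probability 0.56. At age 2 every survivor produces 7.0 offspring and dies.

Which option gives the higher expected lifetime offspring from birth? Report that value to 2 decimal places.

breed at age 1: R₀ = 0.57 × (1.9 + 0.23 × 7.0) = 0.57 × 3.5100 = 2.0007
delay to age 2: R₀ = 0.57 × (0.56 × 7.0) = 0.57 × 3.9200 = 2.2344
Higher: delay to age 2 (2.2344).

2.23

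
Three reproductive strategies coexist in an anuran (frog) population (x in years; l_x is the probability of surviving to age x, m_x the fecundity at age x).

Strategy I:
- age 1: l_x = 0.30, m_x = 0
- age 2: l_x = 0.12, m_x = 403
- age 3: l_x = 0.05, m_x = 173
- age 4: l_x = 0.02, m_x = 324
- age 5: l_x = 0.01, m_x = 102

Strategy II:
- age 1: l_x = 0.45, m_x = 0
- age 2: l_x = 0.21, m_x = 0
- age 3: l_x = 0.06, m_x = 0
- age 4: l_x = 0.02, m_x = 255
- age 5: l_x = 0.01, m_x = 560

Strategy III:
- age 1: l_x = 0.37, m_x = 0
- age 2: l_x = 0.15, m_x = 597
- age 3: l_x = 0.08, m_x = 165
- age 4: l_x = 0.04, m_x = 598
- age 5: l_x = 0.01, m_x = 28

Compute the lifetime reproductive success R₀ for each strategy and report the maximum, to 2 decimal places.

Strategy I: R₀ = 0.30×0 + 0.12×403 + 0.05×173 + 0.02×324 + 0.01×102 = 64.5100
Strategy II: R₀ = 0.45×0 + 0.21×0 + 0.06×0 + 0.02×255 + 0.01×560 = 10.7000
Strategy III: R₀ = 0.37×0 + 0.15×597 + 0.08×165 + 0.04×598 + 0.01×28 = 126.9500
Highest R₀: strategy III with 126.9500.

126.95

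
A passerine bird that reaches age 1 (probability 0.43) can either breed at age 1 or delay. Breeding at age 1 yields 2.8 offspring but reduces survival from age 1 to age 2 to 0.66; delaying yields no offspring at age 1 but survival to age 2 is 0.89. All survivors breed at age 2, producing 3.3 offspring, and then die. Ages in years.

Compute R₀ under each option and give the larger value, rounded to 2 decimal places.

breed at age 1: R₀ = 0.43 × (2.8 + 0.66 × 3.3) = 0.43 × 4.9780 = 2.1405
delay to age 2: R₀ = 0.43 × (0.89 × 3.3) = 0.43 × 2.9370 = 1.2629
Higher: breed at age 1 (2.1405).

2.14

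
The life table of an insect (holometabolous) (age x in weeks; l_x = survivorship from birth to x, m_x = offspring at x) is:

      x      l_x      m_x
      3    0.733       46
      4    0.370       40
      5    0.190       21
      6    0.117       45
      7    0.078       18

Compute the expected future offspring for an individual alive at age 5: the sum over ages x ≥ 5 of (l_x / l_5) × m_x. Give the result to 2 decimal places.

l_5 = 0.190. Conditional survival from age 5 to x is l_x / l_5.
  x=5: (0.190/0.190) × 21 = 21.0000
  x=6: (0.117/0.190) × 45 = 27.7105
  x=7: (0.078/0.190) × 18 = 7.3895
Sum = 21.0000 + 27.7105 + 7.3895 = 56.1000

56.10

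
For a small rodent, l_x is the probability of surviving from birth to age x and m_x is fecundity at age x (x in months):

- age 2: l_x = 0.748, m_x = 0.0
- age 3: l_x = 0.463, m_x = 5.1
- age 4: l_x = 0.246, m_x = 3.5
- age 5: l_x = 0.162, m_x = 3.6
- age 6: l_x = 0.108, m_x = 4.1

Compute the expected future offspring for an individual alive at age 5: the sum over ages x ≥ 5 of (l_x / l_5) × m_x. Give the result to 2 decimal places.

6.33

l_5 = 0.162. Conditional survival from age 5 to x is l_x / l_5.
  x=5: (0.162/0.162) × 3.6 = 3.6000
  x=6: (0.108/0.162) × 4.1 = 2.7333
Sum = 3.6000 + 2.7333 = 6.3333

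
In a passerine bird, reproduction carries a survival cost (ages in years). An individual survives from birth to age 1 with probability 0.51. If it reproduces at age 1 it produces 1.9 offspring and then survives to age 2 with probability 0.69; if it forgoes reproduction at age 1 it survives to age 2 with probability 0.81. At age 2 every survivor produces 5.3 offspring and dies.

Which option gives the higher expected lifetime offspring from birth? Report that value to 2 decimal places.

breed at age 1: R₀ = 0.51 × (1.9 + 0.69 × 5.3) = 0.51 × 5.5570 = 2.8341
delay to age 2: R₀ = 0.51 × (0.81 × 5.3) = 0.51 × 4.2930 = 2.1894
Higher: breed at age 1 (2.8341).

2.83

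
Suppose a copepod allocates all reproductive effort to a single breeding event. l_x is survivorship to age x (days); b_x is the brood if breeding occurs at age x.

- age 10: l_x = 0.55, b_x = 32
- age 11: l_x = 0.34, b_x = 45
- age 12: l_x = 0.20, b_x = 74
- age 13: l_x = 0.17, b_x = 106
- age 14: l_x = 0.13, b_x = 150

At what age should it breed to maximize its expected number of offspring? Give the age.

14

Expected offspring if breeding at age x = l_x × b_x:
  age 10: 0.55 × 32 = 17.600
  age 11: 0.34 × 45 = 15.300
  age 12: 0.20 × 74 = 14.800
  age 13: 0.17 × 106 = 18.020
  age 14: 0.13 × 150 = 19.500
Maximum at age 14 (19.500).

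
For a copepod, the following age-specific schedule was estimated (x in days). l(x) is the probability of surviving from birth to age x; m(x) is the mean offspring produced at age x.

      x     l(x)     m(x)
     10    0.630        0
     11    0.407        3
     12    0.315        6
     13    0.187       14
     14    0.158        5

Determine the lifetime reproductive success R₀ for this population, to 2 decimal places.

R₀ = Σ l(x) m(x):
  age 10: 0.630 × 0 = 0.0000
  age 11: 0.407 × 3 = 1.2210
  age 12: 0.315 × 6 = 1.8900
  age 13: 0.187 × 14 = 2.6180
  age 14: 0.158 × 5 = 0.7900
R₀ = 0.0000 + 1.2210 + 1.8900 + 2.6180 + 0.7900 = 6.5190

6.52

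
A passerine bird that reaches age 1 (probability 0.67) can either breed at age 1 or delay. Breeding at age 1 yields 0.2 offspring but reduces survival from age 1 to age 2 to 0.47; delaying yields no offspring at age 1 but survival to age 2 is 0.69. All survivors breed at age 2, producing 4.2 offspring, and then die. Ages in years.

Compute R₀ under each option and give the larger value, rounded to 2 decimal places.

1.94

breed at age 1: R₀ = 0.67 × (0.2 + 0.47 × 4.2) = 0.67 × 2.1740 = 1.4566
delay to age 2: R₀ = 0.67 × (0.69 × 4.2) = 0.67 × 2.8980 = 1.9417
Higher: delay to age 2 (1.9417).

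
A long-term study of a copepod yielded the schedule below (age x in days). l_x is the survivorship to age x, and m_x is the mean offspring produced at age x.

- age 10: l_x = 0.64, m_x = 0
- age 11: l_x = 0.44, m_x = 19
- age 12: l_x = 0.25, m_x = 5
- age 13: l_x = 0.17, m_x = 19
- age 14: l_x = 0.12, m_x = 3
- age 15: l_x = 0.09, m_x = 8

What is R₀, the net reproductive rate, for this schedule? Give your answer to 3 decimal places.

R₀ = Σ l_x m_x:
  age 10: 0.64 × 0 = 0.0000
  age 11: 0.44 × 19 = 8.3600
  age 12: 0.25 × 5 = 1.2500
  age 13: 0.17 × 19 = 3.2300
  age 14: 0.12 × 3 = 0.3600
  age 15: 0.09 × 8 = 0.7200
R₀ = 0.0000 + 8.3600 + 1.2500 + 3.2300 + 0.3600 + 0.7200 = 13.9200

13.920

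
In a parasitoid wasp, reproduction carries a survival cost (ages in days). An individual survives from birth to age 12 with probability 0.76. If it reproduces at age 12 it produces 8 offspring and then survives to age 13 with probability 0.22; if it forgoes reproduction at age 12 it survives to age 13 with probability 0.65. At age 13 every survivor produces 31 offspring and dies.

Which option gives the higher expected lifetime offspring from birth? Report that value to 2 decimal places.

breed at age 12: R₀ = 0.76 × (8 + 0.22 × 31) = 0.76 × 14.8200 = 11.2632
delay to age 13: R₀ = 0.76 × (0.65 × 31) = 0.76 × 20.1500 = 15.3140
Higher: delay to age 13 (15.3140).

15.31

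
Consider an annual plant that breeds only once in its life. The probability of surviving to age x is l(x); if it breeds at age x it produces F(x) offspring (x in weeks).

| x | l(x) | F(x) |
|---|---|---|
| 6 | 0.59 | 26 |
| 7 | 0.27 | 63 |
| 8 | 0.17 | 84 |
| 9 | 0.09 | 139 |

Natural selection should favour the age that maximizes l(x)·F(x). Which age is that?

Expected offspring if breeding at age x = l(x) × F(x):
  age 6: 0.59 × 26 = 15.340
  age 7: 0.27 × 63 = 17.010
  age 8: 0.17 × 84 = 14.280
  age 9: 0.09 × 139 = 12.510
Maximum at age 7 (17.010).

7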